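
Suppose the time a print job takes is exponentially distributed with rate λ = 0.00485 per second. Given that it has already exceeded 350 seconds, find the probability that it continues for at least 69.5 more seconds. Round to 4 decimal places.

The exponential is memoryless, so the remaining time is again Exp(λ): the condition X > 350 is irrelevant.
P(X > 69.5) = e^(−0.33708) ≈ 0.7139.

0.7139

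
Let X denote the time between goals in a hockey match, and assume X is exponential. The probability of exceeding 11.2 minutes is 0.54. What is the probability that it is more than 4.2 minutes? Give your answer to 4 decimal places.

e^(−λ·11.2) = 0.54 ⇒ λ = −ln(0.54)/11.2 = 0.0550166.
P(X > 4.2) = e^(−0.0550166·4.2) = e^(−0.23107) ≈ 0.7937.

0.7937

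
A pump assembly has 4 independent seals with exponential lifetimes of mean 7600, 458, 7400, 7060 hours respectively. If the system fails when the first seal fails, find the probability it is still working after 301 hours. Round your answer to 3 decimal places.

The first failure time is exponential with rate Σλ_i = 1/7600 + 1/458 + 1/7400 + 1/7060 = 0.00259176 per hour.
P(min > 301) = e^(−0.00259176·301) = e^(−0.78012) ≈ 0.458.

0.458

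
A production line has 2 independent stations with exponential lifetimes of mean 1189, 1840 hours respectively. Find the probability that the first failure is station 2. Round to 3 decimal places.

0.393

Rates: λ_i = 1/mean_i → 0.000841043, 0.000543478; Σλ = 0.00138452.
P(station 2 first) = λ_2/Σλ = 0.000543478/0.00138452 ≈ 0.393.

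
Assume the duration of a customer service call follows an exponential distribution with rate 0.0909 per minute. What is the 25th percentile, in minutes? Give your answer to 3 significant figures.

Set 1 − e^(−λt) = 0.25, so t = −ln(0.75)/λ = 0.28768/0.0909 ≈ 3.16482 minutes.

3.16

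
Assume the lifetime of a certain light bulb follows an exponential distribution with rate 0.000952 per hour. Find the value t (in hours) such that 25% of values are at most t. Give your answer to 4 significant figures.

302.2

Set 1 − e^(−λt) = 0.25, so t = −ln(0.75)/λ = 0.28768/0.000952 ≈ 302.187 hours.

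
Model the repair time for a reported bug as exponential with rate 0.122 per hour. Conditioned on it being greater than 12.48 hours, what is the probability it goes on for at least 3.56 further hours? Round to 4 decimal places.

0.6477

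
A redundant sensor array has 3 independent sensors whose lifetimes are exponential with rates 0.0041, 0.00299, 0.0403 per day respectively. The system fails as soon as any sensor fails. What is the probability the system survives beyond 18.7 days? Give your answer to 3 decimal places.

0.412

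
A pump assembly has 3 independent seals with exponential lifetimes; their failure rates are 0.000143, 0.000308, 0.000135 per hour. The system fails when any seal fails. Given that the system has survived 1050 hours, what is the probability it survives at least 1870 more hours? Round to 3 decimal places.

Time to first failure ~ Exp(Σλ) with Σλ = 0.000586.
By memorylessness, P(T > 1050+1870 | T > 1050) = P(T > 1870) = e^(−0.000586·1870) ≈ 0.334.

0.334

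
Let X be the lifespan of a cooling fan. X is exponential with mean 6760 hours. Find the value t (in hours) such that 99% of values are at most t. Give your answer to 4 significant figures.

31130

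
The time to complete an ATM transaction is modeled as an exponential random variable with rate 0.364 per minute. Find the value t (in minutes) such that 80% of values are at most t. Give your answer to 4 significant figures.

4.422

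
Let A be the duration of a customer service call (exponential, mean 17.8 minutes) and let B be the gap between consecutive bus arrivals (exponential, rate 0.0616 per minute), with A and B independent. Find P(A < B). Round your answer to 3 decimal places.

0.477

λ_1 = 1/17.8 = 0.0561798, λ_2 = 0.0616.
For independent exponentials, P(A < B) = λ_1/(λ_1+λ_2) = 0.0561798/0.11778 ≈ 0.477.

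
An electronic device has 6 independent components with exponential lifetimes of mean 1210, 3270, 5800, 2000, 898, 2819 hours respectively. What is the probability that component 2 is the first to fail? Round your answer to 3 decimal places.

Rates: λ_i = 1/mean_i → 0.000826446, 0.00030581, 0.000172414, 0.0005, 0.00111359, 0.000354736; Σλ = 0.00327299.
P(component 2 first) = λ_2/Σλ = 0.00030581/0.00327299 ≈ 0.093.

0.093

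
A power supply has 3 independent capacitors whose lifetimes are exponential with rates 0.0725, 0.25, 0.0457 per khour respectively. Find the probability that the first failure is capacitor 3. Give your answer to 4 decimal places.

0.1241

The time to first failure is exponential with rate Σλ = 0.0725 + 0.25 + 0.0457 = 0.3682.
P(capacitor 3 first) = λ_3/Σλ = 0.0457/0.3682 ≈ 0.1241.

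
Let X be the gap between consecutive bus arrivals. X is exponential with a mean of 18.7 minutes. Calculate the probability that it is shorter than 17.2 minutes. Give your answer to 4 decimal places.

The rate is λ = 1/18.7 = 0.0534759 per minute.
P(X ≤ 17.2) = 1 − e^(−λ·17.2) = 1 − e^(−0.91979) ≈ 0.6014.

0.6014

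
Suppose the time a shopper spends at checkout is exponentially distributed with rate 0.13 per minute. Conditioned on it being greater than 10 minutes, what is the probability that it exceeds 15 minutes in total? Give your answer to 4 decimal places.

0.5220

By the memoryless property, P(X > 10+5 | X > 10) = P(X > 5).
P(X > 5) = e^(−0.65) ≈ 0.5220.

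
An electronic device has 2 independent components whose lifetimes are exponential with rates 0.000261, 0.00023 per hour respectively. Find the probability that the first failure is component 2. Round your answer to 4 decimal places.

0.4684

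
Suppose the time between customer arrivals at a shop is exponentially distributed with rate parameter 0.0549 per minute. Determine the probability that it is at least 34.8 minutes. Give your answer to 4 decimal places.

0.1480

P(X > 34.8) = e^(−λ·34.8) = e^(−1.9105) ≈ 0.1480.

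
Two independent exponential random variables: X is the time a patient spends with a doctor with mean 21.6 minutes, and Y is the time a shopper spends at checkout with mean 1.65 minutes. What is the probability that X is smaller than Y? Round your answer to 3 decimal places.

λ_1 = 1/21.6 = 0.0462963, λ_2 = 1/1.65 = 0.606061.
For independent exponentials, P(X < Y) = λ_1/(λ_1+λ_2) = 0.0462963/0.652357 ≈ 0.071.

0.071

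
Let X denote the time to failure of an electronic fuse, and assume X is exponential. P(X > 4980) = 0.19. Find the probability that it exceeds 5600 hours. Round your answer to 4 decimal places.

e^(−λ·4980) = 0.19 ⇒ λ = −ln(0.19)/4980 = 0.00033348.
P(X > 5600) = e^(−0.00033348·5600) = e^(−1.8675) ≈ 0.1545.

0.1545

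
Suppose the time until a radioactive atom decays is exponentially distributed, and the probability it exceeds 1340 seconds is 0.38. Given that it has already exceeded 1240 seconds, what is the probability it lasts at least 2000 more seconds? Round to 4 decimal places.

0.2359

From e^(−λ·1340) = 0.38, λ = −ln(0.38)/1340 = 0.000722078.
Memoryless: P(X > 1240+2000 | X > 1240) = P(X > 2000) = e^(−0.000722078·2000) ≈ 0.2359.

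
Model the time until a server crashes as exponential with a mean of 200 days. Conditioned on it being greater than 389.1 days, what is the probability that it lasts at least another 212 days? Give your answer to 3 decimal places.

0.346

The rate is λ = 1/200 = 0.005 per day.
By the memoryless property, P(X > 389.1+212 | X > 389.1) = P(X > 212).
P(X > 212) = e^(−1.06) ≈ 0.346.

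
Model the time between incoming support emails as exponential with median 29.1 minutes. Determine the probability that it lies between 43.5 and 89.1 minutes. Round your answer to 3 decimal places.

0.235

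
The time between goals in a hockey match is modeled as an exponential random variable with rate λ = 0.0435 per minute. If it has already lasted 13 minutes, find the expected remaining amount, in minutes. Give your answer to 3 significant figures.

By memorylessness, the remaining amount past any threshold is again Exp(λ) with mean 1/λ = 22.9885 minutes.

23.0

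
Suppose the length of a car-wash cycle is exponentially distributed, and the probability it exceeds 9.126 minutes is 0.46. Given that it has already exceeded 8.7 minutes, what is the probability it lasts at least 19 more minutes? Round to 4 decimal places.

0.1986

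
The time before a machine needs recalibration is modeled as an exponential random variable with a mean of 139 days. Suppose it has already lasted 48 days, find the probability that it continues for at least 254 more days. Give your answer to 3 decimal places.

0.161

The rate is λ = 1/139 = 0.00719424 per day.
The exponential is memoryless, so the remaining time is again Exp(λ): the condition X > 48 is irrelevant.
P(X > 254) = e^(−1.8273) ≈ 0.161.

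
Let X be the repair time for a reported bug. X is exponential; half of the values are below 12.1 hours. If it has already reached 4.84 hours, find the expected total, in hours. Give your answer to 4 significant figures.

For an exponential, median = ln(2)/λ, so λ = ln 2 / 12.1 = 0.0572849 per hour.
By memorylessness, E[X | X > 4.84] = 4.84 + 1/λ = 4.84 + 17.4566 = 22.2966 hours.

22.30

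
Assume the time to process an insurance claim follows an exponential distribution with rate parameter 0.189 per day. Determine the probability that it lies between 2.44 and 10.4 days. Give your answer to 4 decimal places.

P(2.44 < X < 10.4) = e^(−λ·2.44) − e^(−λ·10.4) = 0.63055 − 0.14007 ≈ 0.4905.

0.4905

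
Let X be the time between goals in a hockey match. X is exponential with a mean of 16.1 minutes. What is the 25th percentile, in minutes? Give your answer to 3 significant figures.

4.63

The rate is λ = 1/16.1 = 0.0621118 per minute.
Set 1 − e^(−λt) = 0.25, so t = −ln(0.75)/λ = 0.28768/0.0621118 ≈ 4.63168 minutes.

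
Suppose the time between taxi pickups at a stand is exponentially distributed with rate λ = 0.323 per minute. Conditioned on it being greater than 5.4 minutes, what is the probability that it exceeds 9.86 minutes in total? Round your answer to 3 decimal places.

0.237

By the memoryless property, P(X > 5.4+4.46 | X > 5.4) = P(X > 4.46).
P(X > 4.46) = e^(−1.4406) ≈ 0.237.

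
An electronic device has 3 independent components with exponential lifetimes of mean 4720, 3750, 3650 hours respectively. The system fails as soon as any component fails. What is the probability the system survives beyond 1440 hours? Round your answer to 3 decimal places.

0.338

The first failure time is exponential with rate Σλ_i = 1/4720 + 1/3750 + 1/3650 = 0.000752504 per hour.
P(min > 1440) = e^(−0.000752504·1440) = e^(−1.0836) ≈ 0.338.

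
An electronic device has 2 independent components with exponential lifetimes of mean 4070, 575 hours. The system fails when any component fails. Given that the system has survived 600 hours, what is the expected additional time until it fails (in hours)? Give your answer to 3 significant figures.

504

First-failure rate Σλ = 1/4070 + 1/575 = 0.00198483.
By memorylessness the expected residual is 1/Σλ = 503.821 hours, regardless of the 600 already elapsed.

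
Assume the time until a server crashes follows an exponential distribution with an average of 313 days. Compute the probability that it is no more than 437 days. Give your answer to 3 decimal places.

0.752

The rate is λ = 1/313 = 0.00319489 per day.
P(X ≤ 437) = 1 − e^(−λ·437) = 1 − e^(−1.3962) ≈ 0.752.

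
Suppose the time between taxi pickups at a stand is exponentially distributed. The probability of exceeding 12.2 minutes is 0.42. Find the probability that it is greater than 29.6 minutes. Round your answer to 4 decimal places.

0.1219

e^(−λ·12.2) = 0.42 ⇒ λ = −ln(0.42)/12.2 = 0.0711066.
P(X > 29.6) = e^(−0.0711066·29.6) = e^(−2.1048) ≈ 0.1219.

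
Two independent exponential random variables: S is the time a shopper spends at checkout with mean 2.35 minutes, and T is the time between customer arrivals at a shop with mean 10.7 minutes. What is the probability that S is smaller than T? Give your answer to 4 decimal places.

λ_1 = 1/2.35 = 0.425532, λ_2 = 1/10.7 = 0.0934579.
For independent exponentials, P(S < T) = λ_1/(λ_1+λ_2) = 0.425532/0.51899 ≈ 0.8199.

0.8199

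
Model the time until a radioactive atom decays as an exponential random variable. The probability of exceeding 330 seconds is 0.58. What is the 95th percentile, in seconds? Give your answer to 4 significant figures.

e^(−λ·330) = 0.58 ⇒ λ = −ln(0.58)/330 = 0.00165069.
95th percentile: 1 − e^(−λt) = 0.95, t = −ln(0.05)/λ = 1814.84 seconds.

1815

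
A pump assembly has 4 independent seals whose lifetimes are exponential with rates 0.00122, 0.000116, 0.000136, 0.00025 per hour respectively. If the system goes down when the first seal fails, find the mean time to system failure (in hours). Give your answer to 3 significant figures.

581

The time to first failure is exponential with rate Σλ = 0.00122 + 0.000116 + 0.000136 + 0.00025 = 0.001722.
E[min] = 1/Σλ = 1/0.001722 = 580.72 hours.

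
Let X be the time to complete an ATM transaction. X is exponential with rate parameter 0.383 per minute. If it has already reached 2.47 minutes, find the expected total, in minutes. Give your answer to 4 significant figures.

5.081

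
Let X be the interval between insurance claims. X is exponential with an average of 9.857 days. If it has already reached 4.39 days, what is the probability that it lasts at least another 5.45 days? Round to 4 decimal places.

0.5753

The rate is λ = 1/9.857 = 0.101451 per day.
P(X > s+t | X > s) = e^(−λ(s+t))/e^(−λs) = e^(−λt), independent of s = 4.39.
P(X > 5.45) = e^(−0.55291) ≈ 0.5753.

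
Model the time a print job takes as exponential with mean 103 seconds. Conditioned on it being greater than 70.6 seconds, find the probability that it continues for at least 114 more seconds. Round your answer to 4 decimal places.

0.3306

The rate is λ = 1/103 = 0.00970874 per second.
By the memoryless property, P(X > 70.6+114 | X > 70.6) = P(X > 114).
P(X > 114) = e^(−1.1068) ≈ 0.3306.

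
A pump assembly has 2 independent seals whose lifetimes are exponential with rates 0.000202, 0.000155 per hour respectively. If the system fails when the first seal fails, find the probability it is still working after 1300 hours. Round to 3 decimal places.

The time to first failure is exponential with rate Σλ = 0.000202 + 0.000155 = 0.000357.
P(min > 1300) = e^(−0.000357·1300) = e^(−0.4641) ≈ 0.629.

0.629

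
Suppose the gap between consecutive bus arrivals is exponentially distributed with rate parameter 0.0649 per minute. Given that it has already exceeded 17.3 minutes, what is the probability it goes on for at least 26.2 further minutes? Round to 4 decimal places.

The exponential is memoryless, so the remaining time is again Exp(λ): the condition X > 17.3 is irrelevant.
P(X > 26.2) = e^(−1.7004) ≈ 0.1826.

0.1826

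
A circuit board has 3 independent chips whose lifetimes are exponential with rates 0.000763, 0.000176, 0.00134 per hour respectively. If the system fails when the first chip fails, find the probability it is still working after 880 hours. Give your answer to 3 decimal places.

0.135

The time to first failure is exponential with rate Σλ = 0.000763 + 0.000176 + 0.00134 = 0.002279.
P(min > 880) = e^(−0.002279·880) = e^(−2.0055) ≈ 0.135.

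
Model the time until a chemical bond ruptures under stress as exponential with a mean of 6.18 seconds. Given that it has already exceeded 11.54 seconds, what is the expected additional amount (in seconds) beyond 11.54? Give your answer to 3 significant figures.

The rate is λ = 1/6.18 = 0.161812 per second.
By memorylessness, the remaining amount past any threshold is again Exp(λ) with mean 1/λ = 6.18 seconds.

6.18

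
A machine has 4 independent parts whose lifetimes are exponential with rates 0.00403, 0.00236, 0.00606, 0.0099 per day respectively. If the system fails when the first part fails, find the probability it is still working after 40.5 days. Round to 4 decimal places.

The time to first failure is exponential with rate Σλ = 0.00403 + 0.00236 + 0.00606 + 0.0099 = 0.02235.
P(min > 40.5) = e^(−0.02235·40.5) = e^(−0.90518) ≈ 0.4045.

0.4045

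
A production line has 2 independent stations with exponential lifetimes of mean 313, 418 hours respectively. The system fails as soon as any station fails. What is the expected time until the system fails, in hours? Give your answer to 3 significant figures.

179

The first failure time is exponential with rate Σλ_i = 1/313 + 1/418 = 0.00558723 per hour.
E[min] = 1/Σλ = 1/0.00558723 = 178.979 hours.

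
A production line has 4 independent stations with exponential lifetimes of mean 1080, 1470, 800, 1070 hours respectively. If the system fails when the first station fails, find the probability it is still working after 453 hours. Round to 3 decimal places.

The first failure time is exponential with rate Σλ_i = 1/1080 + 1/1470 + 1/800 + 1/1070 = 0.00379078 per hour.
P(min > 453) = e^(−0.00379078·453) = e^(−1.7172) ≈ 0.180.

0.180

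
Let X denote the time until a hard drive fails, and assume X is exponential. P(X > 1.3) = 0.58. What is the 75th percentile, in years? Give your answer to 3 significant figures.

3.31

e^(−λ·1.3) = 0.58 ⇒ λ = −ln(0.58)/1.3 = 0.419021.
75th percentile: 1 − e^(−λt) = 0.75, t = −ln(0.25)/λ = 3.30841 years.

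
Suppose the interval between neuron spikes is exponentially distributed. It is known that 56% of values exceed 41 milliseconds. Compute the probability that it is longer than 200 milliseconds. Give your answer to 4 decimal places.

e^(−λ·41) = 0.56 ⇒ λ = −ln(0.56)/41 = 0.0141419.
P(X > 200) = e^(−0.0141419·200) = e^(−2.8284) ≈ 0.0591.

0.0591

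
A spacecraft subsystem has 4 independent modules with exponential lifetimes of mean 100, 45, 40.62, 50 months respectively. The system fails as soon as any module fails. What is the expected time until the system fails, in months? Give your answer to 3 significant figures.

13.0

The first failure time is exponential with rate Σλ_i = 1/100 + 1/45 + 1/40.62 + 1/50 = 0.0768406 per month.
E[min] = 1/Σλ = 1/0.0768406 = 13.0139 months.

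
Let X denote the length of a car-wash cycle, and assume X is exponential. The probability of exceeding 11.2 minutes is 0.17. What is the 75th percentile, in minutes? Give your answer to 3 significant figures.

e^(−λ·11.2) = 0.17 ⇒ λ = −ln(0.17)/11.2 = 0.15821.
75th percentile: 1 − e^(−λt) = 0.75, t = −ln(0.25)/λ = 8.76234 minutes.

8.76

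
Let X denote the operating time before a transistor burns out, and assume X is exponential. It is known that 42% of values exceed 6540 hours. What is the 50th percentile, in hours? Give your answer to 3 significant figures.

5230

e^(−λ·6540) = 0.42 ⇒ λ = −ln(0.42)/6540 = 0.000132645.
50th percentile: 1 − e^(−λt) = 0.5, t = −ln(0.5)/λ = 5225.57 hours.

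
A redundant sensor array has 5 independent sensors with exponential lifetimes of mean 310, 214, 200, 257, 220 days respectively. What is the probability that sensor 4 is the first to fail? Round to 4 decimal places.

0.1824

Rates: λ_i = 1/mean_i → 0.00322581, 0.0046729, 0.005, 0.00389105, 0.00454545; Σλ = 0.0213352.
P(sensor 4 first) = λ_4/Σλ = 0.00389105/0.0213352 ≈ 0.1824.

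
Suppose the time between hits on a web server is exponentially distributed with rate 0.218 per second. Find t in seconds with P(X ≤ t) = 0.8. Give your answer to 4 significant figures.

7.383

Set 1 − e^(−λt) = 0.8, so t = −ln(0.2)/λ = 1.6094/0.218 ≈ 7.38274 seconds.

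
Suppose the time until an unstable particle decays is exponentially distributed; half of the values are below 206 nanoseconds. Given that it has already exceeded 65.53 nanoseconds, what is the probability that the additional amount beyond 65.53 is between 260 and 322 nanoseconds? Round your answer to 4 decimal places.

For an exponential, median = ln(2)/λ, so λ = ln 2 / 206 = 0.00336479 per nanosecond.
Memoryless: the residual past 65.53 is again Exp(λ).
P(260 < residual < 322) = e^(−λ·260) − e^(−λ·322) = 0.41693 − 0.33842 ≈ 0.0785.

0.0785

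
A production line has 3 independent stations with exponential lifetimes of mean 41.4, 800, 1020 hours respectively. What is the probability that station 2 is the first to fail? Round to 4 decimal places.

Rates: λ_i = 1/mean_i → 0.0241546, 0.00125, 0.000980392; Σλ = 0.026385.
P(station 2 first) = λ_2/Σλ = 0.00125/0.026385 ≈ 0.0474.

0.0474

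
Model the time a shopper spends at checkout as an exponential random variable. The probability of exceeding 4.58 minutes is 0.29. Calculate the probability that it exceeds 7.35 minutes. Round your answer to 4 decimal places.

0.1372

e^(−λ·4.58) = 0.29 ⇒ λ = −ln(0.29)/4.58 = 0.270278.
P(X > 7.35) = e^(−0.270278·7.35) = e^(−1.9865) ≈ 0.1372.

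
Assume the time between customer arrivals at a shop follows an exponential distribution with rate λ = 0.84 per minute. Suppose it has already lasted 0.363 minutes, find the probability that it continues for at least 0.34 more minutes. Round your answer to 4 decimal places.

P(X > s+t | X > s) = e^(−λ(s+t))/e^(−λs) = e^(−λt), independent of s = 0.363.
P(X > 0.34) = e^(−0.2856) ≈ 0.7516.

0.7516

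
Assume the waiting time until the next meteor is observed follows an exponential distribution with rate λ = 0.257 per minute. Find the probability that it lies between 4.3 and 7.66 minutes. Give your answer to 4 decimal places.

0.1915

P(4.3 < X < 7.66) = e^(−λ·4.3) − e^(−λ·7.66) = 0.33118 − 0.13965 ≈ 0.1915.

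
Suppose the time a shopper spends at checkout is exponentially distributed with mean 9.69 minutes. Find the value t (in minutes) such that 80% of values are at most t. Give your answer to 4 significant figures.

15.60

The rate is λ = 1/9.69 = 0.103199 per minute.
Set 1 − e^(−λt) = 0.8, so t = −ln(0.2)/λ = 1.6094/0.103199 ≈ 15.5955 minutes.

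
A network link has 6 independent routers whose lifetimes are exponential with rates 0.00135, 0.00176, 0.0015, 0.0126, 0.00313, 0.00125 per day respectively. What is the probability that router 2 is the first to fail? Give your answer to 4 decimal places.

The time to first failure is exponential with rate Σλ = 0.00135 + 0.00176 + 0.0015 + 0.0126 + 0.00313 + 0.00125 = 0.02159.
P(router 2 first) = λ_2/Σλ = 0.00176/0.02159 ≈ 0.0815.

0.0815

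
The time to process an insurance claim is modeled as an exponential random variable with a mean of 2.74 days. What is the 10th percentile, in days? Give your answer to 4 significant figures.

0.2887

The rate is λ = 1/2.74 = 0.364964 per day.
Set 1 − e^(−λt) = 0.1, so t = −ln(0.9)/λ = 0.10536/0.364964 ≈ 0.288688 days.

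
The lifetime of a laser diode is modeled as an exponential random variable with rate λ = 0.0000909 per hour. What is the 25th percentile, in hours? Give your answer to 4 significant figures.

Set 1 − e^(−λt) = 0.25, so t = −ln(0.75)/λ = 0.28768/0.0000909 ≈ 3164.82 hours.

3165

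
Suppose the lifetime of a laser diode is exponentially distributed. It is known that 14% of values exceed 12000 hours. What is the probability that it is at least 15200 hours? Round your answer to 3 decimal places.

0.083

e^(−λ·12000) = 0.14 ⇒ λ = −ln(0.14)/12000 = 0.000163843.
P(X > 15200) = e^(−0.000163843·15200) = e^(−2.4904) ≈ 0.083.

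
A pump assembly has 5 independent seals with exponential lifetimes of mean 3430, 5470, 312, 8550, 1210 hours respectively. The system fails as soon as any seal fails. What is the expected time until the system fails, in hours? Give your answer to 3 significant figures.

216

The first failure time is exponential with rate Σλ_i = 1/3430 + 1/5470 + 1/312 + 1/8550 + 1/1210 = 0.00462289 per hour.
E[min] = 1/Σλ = 1/0.00462289 = 216.315 hours.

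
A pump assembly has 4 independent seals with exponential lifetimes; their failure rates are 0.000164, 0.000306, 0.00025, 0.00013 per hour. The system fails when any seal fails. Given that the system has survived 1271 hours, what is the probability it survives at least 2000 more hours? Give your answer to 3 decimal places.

Time to first failure ~ Exp(Σλ) with Σλ = 0.00085.
By memorylessness, P(T > 1271+2000 | T > 1271) = P(T > 2000) = e^(−0.00085·2000) ≈ 0.183.

0.183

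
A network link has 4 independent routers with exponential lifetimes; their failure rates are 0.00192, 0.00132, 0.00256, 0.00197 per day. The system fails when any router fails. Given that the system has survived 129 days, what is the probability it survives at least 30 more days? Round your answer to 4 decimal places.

0.7921

Time to first failure ~ Exp(Σλ) with Σλ = 0.00777.
By memorylessness, P(T > 129+30 | T > 129) = P(T > 30) = e^(−0.00777·30) ≈ 0.7921.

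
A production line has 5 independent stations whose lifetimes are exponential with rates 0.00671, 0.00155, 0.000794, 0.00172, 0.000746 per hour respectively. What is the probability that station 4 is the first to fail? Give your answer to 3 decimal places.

0.149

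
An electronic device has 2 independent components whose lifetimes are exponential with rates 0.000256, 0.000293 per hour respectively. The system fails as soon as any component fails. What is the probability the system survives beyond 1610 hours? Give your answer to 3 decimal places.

The time to first failure is exponential with rate Σλ = 0.000256 + 0.000293 = 0.000549.
P(min > 1610) = e^(−0.000549·1610) = e^(−0.88389) ≈ 0.413.

0.413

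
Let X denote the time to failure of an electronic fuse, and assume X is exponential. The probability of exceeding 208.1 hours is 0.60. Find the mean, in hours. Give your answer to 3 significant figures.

407

e^(−λ·208.1) = 0.60 ⇒ λ = −ln(0.60)/208.1 = 0.00245471.
Mean = 1/λ = 407.38 hours.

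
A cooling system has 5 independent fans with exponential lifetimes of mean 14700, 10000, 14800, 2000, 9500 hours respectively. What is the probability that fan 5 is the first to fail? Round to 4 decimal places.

Rates: λ_i = 1/mean_i → 0.0000680272, 0.0001, 0.0000675676, 0.0005, 0.000105263; Σλ = 0.000840858.
P(fan 5 first) = λ_5/Σλ = 0.000105263/0.000840858 ≈ 0.1252.

0.1252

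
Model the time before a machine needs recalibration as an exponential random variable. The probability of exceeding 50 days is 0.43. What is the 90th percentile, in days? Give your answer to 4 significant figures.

136.4

e^(−λ·50) = 0.43 ⇒ λ = −ln(0.43)/50 = 0.0168794.
90th percentile: 1 − e^(−λt) = 0.9, t = −ln(0.1)/λ = 136.414 days.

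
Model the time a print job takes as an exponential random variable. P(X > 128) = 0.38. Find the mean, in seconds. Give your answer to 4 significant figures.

e^(−λ·128) = 0.38 ⇒ λ = −ln(0.38)/128 = 0.00755925.
Mean = 1/λ = 132.288 seconds.

132.3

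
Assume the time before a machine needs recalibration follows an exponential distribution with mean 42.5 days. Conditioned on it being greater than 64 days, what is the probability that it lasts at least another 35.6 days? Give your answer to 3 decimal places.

The rate is λ = 1/42.5 = 0.0235294 per day.
By the memoryless property, P(X > 64+35.6 | X > 64) = P(X > 35.6).
P(X > 35.6) = e^(−0.83765) ≈ 0.433.

0.433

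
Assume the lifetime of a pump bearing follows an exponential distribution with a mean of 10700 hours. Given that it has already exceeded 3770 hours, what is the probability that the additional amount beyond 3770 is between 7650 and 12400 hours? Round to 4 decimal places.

The rate is λ = 1/10700 = 0.0000934579 per hour.
Memoryless: the residual past 3770 is again Exp(λ).
P(7650 < residual < 12400) = e^(−λ·7650) − e^(−λ·12400) = 0.48921 − 0.31384 ≈ 0.1754.

0.1754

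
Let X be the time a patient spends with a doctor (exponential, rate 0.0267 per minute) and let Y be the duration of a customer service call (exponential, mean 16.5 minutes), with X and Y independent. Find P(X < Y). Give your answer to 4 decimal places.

0.3058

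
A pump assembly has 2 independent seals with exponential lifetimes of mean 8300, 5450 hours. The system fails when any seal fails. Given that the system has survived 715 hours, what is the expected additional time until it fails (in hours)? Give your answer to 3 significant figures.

First-failure rate Σλ = 1/8300 + 1/5450 = 0.000303968.
By memorylessness the expected residual is 1/Σλ = 3289.82 hours, regardless of the 715 already elapsed.

3290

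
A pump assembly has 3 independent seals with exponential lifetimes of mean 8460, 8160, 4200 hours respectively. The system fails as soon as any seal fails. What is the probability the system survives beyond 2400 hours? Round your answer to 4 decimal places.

0.3169

The first failure time is exponential with rate Σλ_i = 1/8460 + 1/8160 + 1/4200 = 0.000478848 per hour.
P(min > 2400) = e^(−0.000478848·2400) = e^(−1.1492) ≈ 0.3169.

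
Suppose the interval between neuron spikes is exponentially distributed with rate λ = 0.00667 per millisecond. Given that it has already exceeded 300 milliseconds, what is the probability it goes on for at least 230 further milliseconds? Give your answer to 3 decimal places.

0.216

P(X > s+t | X > s) = e^(−λ(s+t))/e^(−λs) = e^(−λt), independent of s = 300.
P(X > 230) = e^(−1.5341) ≈ 0.216.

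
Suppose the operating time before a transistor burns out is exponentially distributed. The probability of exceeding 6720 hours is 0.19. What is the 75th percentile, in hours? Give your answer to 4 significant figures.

5610

e^(−λ·6720) = 0.19 ⇒ λ = −ln(0.19)/6720 = 0.000247133.
75th percentile: 1 − e^(−λt) = 0.75, t = −ln(0.25)/λ = 5609.52 hours.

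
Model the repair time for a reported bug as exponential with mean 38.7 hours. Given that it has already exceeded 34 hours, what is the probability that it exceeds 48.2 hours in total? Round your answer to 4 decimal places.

0.6929

The rate is λ = 1/38.7 = 0.0258398 per hour.
P(X > s+t | X > s) = e^(−λ(s+t))/e^(−λs) = e^(−λt), independent of s = 34.
P(X > 14.2) = e^(−0.36693) ≈ 0.6929.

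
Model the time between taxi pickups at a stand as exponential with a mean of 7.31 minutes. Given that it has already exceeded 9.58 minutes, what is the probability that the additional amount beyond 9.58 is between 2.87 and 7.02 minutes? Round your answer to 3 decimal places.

0.293

The rate is λ = 1/7.31 = 0.136799 per minute.
Memoryless: the residual past 9.58 is again Exp(λ).
P(2.87 < residual < 7.02) = e^(−λ·2.87) − e^(−λ·7.02) = 0.67529 − 0.38277 ≈ 0.293.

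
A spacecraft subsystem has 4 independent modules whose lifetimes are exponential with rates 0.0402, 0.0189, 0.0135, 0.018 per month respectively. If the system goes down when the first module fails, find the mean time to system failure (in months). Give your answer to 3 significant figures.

The time to first failure is exponential with rate Σλ = 0.0402 + 0.0189 + 0.0135 + 0.018 = 0.0906.
E[min] = 1/Σλ = 1/0.0906 = 11.0375 months.

11.0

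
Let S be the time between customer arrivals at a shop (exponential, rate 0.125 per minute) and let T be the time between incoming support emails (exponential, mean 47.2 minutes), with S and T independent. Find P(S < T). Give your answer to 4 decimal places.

0.8551

λ_1 = 0.125, λ_2 = 1/47.2 = 0.0211864.
For independent exponentials, P(S < T) = λ_1/(λ_1+λ_2) = 0.125/0.146186 ≈ 0.8551.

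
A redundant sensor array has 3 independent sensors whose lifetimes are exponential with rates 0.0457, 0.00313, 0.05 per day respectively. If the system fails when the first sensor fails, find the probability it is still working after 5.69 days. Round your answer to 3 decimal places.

0.570

The time to first failure is exponential with rate Σλ = 0.0457 + 0.00313 + 0.05 = 0.09883.
P(min > 5.69) = e^(−0.09883·5.69) = e^(−0.56234) ≈ 0.570.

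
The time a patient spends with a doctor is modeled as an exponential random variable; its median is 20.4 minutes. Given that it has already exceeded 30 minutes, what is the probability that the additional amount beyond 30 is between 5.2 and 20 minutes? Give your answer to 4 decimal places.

0.3312

For an exponential, median = ln(2)/λ, so λ = ln 2 / 20.4 = 0.0339778 per minute.
Memoryless: the residual past 30 is again Exp(λ).
P(5.2 < residual < 20) = e^(−λ·5.2) − e^(−λ·20) = 0.83804 − 0.50684 ≈ 0.3312.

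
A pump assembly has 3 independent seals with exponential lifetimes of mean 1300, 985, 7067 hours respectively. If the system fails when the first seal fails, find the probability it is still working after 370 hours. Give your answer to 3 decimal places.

0.490

The first failure time is exponential with rate Σλ_i = 1/1300 + 1/985 + 1/7067 = 0.00192596 per hour.
P(min > 370) = e^(−0.00192596·370) = e^(−0.71261) ≈ 0.490.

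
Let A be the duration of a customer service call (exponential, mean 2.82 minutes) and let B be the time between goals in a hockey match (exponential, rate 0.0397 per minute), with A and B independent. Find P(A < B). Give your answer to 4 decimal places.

λ_1 = 1/2.82 = 0.35461, λ_2 = 0.0397.
For independent exponentials, P(A < B) = λ_1/(λ_1+λ_2) = 0.35461/0.39431 ≈ 0.8993.

0.8993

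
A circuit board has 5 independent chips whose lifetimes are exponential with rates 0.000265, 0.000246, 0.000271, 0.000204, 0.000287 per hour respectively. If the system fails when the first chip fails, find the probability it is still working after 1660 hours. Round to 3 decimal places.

0.121

The time to first failure is exponential with rate Σλ = 0.000265 + 0.000246 + 0.000271 + 0.000204 + 0.000287 = 0.001273.
P(min > 1660) = e^(−0.001273·1660) = e^(−2.1132) ≈ 0.121.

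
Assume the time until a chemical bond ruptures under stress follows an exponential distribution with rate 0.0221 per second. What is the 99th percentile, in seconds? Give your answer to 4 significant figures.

Set 1 − e^(−λt) = 0.99, so t = −ln(0.01)/λ = 4.6052/0.0221 ≈ 208.379 seconds.

208.4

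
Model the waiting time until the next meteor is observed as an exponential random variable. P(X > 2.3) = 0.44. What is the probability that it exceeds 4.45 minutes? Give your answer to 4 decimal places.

e^(−λ·2.3) = 0.44 ⇒ λ = −ln(0.44)/2.3 = 0.356948.
P(X > 4.45) = e^(−0.356948·4.45) = e^(−1.5884) ≈ 0.2042.

0.2042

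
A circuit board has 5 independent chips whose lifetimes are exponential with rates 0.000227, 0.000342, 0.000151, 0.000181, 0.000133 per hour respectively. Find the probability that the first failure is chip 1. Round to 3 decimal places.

The time to first failure is exponential with rate Σλ = 0.000227 + 0.000342 + 0.000151 + 0.000181 + 0.000133 = 0.001034.
P(chip 1 first) = λ_1/Σλ = 0.000227/0.001034 ≈ 0.220.

0.220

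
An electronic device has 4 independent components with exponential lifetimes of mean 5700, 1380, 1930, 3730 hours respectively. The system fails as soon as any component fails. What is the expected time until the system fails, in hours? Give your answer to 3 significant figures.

593

The first failure time is exponential with rate Σλ_i = 1/5700 + 1/1380 + 1/1930 + 1/3730 = 0.00168631 per hour.
E[min] = 1/Σλ = 1/0.00168631 = 593.012 hours.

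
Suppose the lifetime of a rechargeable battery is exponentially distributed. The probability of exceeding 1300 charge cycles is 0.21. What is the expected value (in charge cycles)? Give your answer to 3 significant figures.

833

e^(−λ·1300) = 0.21 ⇒ λ = −ln(0.21)/1300 = 0.0012005.
Mean = 1/λ = 832.987 charge cycles.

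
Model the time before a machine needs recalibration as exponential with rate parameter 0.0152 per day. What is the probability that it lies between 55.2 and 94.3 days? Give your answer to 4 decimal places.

P(55.2 < X < 94.3) = e^(−λ·55.2) − e^(−λ·94.3) = 0.43213 − 0.23851 ≈ 0.1936.

0.1936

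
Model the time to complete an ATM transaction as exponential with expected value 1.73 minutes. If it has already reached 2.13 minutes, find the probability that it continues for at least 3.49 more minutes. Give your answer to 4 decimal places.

0.1330

The rate is λ = 1/1.73 = 0.578035 per minute.
By the memoryless property, P(X > 2.13+3.49 | X > 2.13) = P(X > 3.49).
P(X > 3.49) = e^(−2.0173) ≈ 0.1330.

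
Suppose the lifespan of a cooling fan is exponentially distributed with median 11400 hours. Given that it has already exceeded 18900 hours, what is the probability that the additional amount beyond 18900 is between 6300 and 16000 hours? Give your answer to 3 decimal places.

0.304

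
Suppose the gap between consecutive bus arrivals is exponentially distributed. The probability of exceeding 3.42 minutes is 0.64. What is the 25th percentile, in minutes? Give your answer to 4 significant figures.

e^(−λ·3.42) = 0.64 ⇒ λ = −ln(0.64)/3.42 = 0.130493.
25th percentile: 1 − e^(−λt) = 0.25, t = −ln(0.75)/λ = 2.20457 minutes.

2.205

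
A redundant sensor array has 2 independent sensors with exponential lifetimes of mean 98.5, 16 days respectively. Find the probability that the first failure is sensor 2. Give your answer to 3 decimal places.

0.860

Rates: λ_i = 1/mean_i → 0.0101523, 0.0625; Σλ = 0.0726523.
P(sensor 2 first) = λ_2/Σλ = 0.0625/0.0726523 ≈ 0.860.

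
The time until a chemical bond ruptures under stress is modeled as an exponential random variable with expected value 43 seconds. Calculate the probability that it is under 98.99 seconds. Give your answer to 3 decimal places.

0.900

The rate is λ = 1/43 = 0.0232558 per second.
P(X ≤ 98.99) = 1 − e^(−λ·98.99) = 1 − e^(−2.3021) ≈ 0.900.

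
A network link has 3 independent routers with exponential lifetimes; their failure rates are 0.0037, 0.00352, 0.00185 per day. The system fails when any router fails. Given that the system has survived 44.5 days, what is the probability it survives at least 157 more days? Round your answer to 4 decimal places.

0.2408

Time to first failure ~ Exp(Σλ) with Σλ = 0.00907.
By memorylessness, P(T > 44.5+157 | T > 44.5) = P(T > 157) = e^(−0.00907·157) ≈ 0.2408.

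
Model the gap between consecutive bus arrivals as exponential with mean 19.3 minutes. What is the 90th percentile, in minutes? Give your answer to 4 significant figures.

The rate is λ = 1/19.3 = 0.0518135 per minute.
Set 1 − e^(−λt) = 0.9, so t = −ln(0.1)/λ = 2.3026/0.0518135 ≈ 44.4399 minutes.

44.44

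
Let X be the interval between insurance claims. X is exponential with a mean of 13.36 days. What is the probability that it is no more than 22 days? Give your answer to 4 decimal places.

0.8073

The rate is λ = 1/13.36 = 0.0748503 per day.
P(X ≤ 22) = 1 − e^(−λ·22) = 1 − e^(−1.6467) ≈ 0.8073.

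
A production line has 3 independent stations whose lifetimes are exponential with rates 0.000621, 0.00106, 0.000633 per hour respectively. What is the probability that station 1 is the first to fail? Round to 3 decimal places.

0.268

The time to first failure is exponential with rate Σλ = 0.000621 + 0.00106 + 0.000633 = 0.002314.
P(station 1 first) = λ_1/Σλ = 0.000621/0.002314 ≈ 0.268.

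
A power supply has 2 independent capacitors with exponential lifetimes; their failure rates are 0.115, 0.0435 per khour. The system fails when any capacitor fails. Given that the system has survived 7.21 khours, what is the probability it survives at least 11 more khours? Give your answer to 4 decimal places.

Time to first failure ~ Exp(Σλ) with Σλ = 0.1585.
By memorylessness, P(T > 7.21+11 | T > 7.21) = P(T > 11) = e^(−0.1585·11) ≈ 0.1749.

0.1749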